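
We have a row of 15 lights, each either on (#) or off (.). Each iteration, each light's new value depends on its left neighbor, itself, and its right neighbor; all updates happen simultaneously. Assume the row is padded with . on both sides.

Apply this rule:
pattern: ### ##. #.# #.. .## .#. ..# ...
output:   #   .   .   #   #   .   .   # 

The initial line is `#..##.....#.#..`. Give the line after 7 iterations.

.#.#.####....##
.....###.###.#.
####.##..##...#
###..#.#.#.##..
##.#.......#.##
#...######...#.
.##.#####.##..#

.##.#####.##..#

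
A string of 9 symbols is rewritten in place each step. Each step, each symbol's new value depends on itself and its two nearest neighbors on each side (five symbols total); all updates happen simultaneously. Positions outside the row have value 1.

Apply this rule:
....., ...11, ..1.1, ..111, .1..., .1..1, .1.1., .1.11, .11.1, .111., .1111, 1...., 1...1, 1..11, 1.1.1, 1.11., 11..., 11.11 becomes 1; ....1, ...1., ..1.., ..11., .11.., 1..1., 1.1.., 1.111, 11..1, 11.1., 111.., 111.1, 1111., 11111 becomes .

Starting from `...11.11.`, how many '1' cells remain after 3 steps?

7

step 1: 111.11111
step 2: ...1.1...
step 3: 11.11.111
count of 1: 7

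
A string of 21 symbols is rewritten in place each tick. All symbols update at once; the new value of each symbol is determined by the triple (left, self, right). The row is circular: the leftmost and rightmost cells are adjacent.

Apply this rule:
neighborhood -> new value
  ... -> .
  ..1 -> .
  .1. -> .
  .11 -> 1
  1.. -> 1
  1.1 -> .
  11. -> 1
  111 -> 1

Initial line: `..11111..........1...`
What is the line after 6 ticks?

..11111111111........

..111111..........1..
..1111111..........1.
..11111111..........1
1.111111111..........
..1111111111.........
..11111111111........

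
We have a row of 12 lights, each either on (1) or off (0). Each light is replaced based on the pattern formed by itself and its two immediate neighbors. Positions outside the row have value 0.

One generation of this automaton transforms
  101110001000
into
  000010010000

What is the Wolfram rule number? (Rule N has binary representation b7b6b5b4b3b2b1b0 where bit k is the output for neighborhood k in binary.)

position 3: 111 → 0  (bit 7 = 0)
position 4: 110 → 1  (bit 6 = 1)
position 1: 101 → 0  (bit 5 = 0)
position 5: 100 → 0  (bit 4 = 0)
position 2: 011 → 0  (bit 3 = 0)
position 0: 010 → 0  (bit 2 = 0)
position 7: 001 → 1  (bit 1 = 1)
position 6: 000 → 0  (bit 0 = 0)
bits b7..b0 = 01000010 = 66

66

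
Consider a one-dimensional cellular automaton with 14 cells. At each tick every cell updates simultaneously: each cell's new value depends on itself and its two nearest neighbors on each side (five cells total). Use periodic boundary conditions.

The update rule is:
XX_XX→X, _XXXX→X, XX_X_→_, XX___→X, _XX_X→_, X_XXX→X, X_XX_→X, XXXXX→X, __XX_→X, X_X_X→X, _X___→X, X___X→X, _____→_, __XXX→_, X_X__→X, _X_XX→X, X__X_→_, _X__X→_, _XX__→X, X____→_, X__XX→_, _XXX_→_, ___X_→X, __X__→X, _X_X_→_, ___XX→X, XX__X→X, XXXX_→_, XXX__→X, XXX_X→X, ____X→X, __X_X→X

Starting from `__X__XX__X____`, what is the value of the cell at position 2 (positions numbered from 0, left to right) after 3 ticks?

X

XXX__XXX_XX___
__XX___XXXXXXX
X_XXXXX_XXXX_X
position 2 holds X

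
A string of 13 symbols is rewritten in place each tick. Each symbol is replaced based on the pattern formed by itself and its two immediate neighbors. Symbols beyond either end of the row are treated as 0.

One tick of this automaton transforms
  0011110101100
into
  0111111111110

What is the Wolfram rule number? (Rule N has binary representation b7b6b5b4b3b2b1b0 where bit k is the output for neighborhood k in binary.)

position 3: 111 → 1  (bit 7 = 1)
position 5: 110 → 1  (bit 6 = 1)
position 6: 101 → 1  (bit 5 = 1)
position 11: 100 → 1  (bit 4 = 1)
position 2: 011 → 1  (bit 3 = 1)
position 7: 010 → 1  (bit 2 = 1)
position 1: 001 → 1  (bit 1 = 1)
position 0: 000 → 0  (bit 0 = 0)
bits b7..b0 = 11111110 = 254

254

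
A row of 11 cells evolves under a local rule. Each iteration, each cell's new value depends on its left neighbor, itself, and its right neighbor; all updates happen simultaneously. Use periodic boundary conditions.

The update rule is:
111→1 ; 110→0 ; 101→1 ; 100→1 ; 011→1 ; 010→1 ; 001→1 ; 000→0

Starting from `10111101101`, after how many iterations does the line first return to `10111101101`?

iteration 1: 01111011011
iteration 2: 11110110110
iteration 3: 11101101101
iteration 4: 11011011011
iteration 5: 10110110111
iteration 6: 01101101111
iteration 7: 11011011110
iteration 8: 10110111101
iteration 9: 01101111011
iteration 10: 11011110110
iteration 11: 10111101101

11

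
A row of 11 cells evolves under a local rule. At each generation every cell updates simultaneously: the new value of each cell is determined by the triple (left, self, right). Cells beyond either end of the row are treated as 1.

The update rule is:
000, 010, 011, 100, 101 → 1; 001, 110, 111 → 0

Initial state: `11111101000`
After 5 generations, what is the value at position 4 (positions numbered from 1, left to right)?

0

00000011110
11111010001
00000111101
11110100011
00001111010
position 4 holds 0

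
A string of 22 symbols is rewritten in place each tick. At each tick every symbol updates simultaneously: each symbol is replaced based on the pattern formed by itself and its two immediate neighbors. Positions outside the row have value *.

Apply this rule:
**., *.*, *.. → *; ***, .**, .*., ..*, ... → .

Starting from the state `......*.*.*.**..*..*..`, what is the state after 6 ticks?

.**.**......*.*.*.**..

tick 1: *......*.*.*.**..*..*.
tick 2: **......*.*.*.**..*..*
tick 3: .**......*.*.*.**..*..
tick 4: *.**......*.*.*.**..*.
tick 5: **.**......*.*.*.**..*
tick 6: .**.**......*.*.*.**..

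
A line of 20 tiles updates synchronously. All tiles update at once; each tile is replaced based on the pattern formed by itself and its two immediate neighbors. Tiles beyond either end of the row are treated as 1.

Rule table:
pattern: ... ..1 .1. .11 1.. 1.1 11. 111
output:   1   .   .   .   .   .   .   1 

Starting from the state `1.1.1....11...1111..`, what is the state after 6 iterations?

iteration 1: ......11....1..11...
iteration 2: .1111....11.......1.
iteration 3: ..11..11....11111...
iteration 4: .........11..111..1.
iteration 5: .1111111......1.....
iteration 6: ..11111..1111...111.

..11111..1111...111.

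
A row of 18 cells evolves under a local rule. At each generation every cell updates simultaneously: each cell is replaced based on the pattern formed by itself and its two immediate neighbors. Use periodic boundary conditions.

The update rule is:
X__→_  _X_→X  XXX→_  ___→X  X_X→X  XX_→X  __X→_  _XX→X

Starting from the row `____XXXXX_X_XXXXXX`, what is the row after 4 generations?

_XX_X___XXXXX____X

_XX_X___XXXXX____X
XXXXX_X_X___X_XX_X
____XXXXX_X_XXXXXX  (repeats generation 0; period 3)
generation 4: _XX_X___XXXXX____X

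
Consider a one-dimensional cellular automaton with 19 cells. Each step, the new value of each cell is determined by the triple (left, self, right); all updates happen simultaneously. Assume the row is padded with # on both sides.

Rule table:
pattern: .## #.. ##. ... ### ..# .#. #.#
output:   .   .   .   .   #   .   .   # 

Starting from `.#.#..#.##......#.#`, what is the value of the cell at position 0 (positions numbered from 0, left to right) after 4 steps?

#.#....#.........#.
.#................#
#..................
...................
position 0 holds .

.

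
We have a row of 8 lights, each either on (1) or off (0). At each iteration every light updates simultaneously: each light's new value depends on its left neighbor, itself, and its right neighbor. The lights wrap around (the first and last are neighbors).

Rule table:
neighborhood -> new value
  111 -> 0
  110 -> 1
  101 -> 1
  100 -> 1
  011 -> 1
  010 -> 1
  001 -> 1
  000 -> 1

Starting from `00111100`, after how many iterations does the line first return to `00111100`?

iteration 1: 11100111
iteration 2: 00111100

2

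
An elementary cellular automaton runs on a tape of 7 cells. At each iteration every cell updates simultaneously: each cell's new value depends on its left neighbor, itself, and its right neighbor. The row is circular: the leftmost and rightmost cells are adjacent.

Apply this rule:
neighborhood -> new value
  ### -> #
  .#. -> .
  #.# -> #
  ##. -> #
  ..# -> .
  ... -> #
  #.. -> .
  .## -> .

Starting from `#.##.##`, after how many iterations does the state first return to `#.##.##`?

##.##.#
###.##.
.###.##
#.###.#
##.###.
.##.###
#.##.##

7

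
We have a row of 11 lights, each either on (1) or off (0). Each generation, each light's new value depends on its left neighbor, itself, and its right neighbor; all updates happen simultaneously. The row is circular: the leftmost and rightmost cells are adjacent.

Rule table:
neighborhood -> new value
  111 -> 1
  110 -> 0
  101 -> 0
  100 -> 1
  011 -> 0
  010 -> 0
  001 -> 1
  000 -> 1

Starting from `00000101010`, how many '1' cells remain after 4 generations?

11111000001
11110111110
01100011100
10011101011
count of 1: 7

7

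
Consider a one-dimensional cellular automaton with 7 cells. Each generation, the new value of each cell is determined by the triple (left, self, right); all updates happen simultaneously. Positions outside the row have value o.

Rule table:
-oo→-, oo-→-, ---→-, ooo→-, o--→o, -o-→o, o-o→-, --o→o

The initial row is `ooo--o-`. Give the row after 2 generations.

generation 1: ---ooo-
generation 2: o-o----

o-o----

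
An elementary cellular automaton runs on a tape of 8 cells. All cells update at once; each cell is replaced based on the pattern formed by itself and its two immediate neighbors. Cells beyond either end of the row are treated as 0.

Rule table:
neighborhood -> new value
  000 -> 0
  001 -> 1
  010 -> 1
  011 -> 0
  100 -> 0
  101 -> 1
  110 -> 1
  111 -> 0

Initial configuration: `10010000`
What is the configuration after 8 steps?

10010000

10110000
11010000
01110000
10010000  (repeats step 0; period 4)
step 8: 10010000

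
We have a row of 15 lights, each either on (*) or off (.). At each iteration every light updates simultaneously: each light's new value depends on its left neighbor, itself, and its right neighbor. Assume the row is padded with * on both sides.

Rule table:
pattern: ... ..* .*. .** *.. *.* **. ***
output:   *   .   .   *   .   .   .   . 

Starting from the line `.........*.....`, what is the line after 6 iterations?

.***.*.....*...

.*******...***.
.*.......*.*...
...*****.....*.
.*.*.....***...
.....***.*...*.
.***.*.....*...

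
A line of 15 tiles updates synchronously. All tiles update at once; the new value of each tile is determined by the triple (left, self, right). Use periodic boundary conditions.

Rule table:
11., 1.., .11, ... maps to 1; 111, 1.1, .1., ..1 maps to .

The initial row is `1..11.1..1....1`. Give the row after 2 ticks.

11.11..1..111.1
.1.111..1.1.1.1

.1.111..1.1.1.1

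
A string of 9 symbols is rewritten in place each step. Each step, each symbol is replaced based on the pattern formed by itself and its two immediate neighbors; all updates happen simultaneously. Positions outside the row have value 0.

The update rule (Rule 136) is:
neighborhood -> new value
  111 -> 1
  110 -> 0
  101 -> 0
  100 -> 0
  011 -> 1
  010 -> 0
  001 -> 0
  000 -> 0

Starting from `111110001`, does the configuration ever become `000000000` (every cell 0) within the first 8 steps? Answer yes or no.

yes

111100000
111000000
110000000
100000000
000000000
all cells are 0 at step 5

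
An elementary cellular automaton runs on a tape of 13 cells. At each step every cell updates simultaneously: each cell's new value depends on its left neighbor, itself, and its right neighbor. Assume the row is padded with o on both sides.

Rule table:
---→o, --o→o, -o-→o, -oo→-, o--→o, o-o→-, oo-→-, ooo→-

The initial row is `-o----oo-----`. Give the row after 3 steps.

oooooo--ooooo

-ooooo--ooooo
------oo-----
oooooo--ooooo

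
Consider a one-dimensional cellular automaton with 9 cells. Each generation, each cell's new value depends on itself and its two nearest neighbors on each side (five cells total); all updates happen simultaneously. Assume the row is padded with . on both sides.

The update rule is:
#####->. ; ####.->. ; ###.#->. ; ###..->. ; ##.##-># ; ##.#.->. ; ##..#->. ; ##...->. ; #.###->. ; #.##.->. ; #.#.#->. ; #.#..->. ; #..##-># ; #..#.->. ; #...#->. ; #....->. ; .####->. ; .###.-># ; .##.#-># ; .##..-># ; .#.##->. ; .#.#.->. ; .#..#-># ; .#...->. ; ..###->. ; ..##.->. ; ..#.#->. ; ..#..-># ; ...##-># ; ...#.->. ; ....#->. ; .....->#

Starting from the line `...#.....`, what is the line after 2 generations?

##.###.#.

generation 1: #..#..###
generation 2: ##.###.#.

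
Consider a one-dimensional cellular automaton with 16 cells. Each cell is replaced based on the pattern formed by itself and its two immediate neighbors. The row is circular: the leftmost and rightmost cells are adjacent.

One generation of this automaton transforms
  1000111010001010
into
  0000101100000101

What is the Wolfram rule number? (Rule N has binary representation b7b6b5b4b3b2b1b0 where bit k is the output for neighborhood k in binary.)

104

position 5: 111 → 0  (bit 7 = 0)
position 6: 110 → 1  (bit 6 = 1)
position 7: 101 → 1  (bit 5 = 1)
position 1: 100 → 0  (bit 4 = 0)
position 4: 011 → 1  (bit 3 = 1)
position 0: 010 → 0  (bit 2 = 0)
position 3: 001 → 0  (bit 1 = 0)
position 2: 000 → 0  (bit 0 = 0)
bits b7..b0 = 01101000 = 104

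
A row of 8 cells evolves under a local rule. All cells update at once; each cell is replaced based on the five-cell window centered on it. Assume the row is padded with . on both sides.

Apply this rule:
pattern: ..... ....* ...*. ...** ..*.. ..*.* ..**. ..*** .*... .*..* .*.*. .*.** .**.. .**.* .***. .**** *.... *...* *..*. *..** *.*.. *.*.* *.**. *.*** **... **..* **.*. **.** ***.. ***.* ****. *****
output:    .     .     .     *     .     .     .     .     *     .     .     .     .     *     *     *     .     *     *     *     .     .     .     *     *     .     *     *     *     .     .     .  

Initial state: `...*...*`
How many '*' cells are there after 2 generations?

generation 1: ....**..
generation 2: ...*..*.
count of *: 2

2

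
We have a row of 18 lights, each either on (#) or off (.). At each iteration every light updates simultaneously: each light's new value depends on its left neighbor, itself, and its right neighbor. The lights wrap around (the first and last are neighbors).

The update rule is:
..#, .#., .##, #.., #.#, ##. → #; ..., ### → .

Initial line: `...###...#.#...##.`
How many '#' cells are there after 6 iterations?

8

..##.##.#####.####
#########...###..#
........##.##.####
#......########..#
##....##......####
.##..####....##...
count of #: 8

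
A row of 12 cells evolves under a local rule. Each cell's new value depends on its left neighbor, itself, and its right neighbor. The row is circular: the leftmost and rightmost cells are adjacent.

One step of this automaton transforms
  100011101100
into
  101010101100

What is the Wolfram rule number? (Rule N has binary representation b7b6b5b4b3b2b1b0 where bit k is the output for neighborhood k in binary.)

77

position 5: 111 → 0  (bit 7 = 0)
position 6: 110 → 1  (bit 6 = 1)
position 7: 101 → 0  (bit 5 = 0)
position 1: 100 → 0  (bit 4 = 0)
position 4: 011 → 1  (bit 3 = 1)
position 0: 010 → 1  (bit 2 = 1)
position 3: 001 → 0  (bit 1 = 0)
position 2: 000 → 1  (bit 0 = 1)
bits b7..b0 = 01001101 = 77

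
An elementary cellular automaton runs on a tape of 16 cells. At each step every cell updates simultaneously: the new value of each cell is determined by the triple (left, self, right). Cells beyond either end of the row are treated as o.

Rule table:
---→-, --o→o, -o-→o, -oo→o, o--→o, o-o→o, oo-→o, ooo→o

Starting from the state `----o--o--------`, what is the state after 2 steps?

step 1: o--oooooo------o
step 2: oooooooooo----oo

oooooooooo----oo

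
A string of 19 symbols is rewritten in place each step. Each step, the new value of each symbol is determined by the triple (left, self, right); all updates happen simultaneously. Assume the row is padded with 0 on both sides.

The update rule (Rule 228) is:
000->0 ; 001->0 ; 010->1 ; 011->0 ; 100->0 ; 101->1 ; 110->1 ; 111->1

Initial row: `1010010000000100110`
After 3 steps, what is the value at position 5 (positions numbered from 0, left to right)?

1110010000000100010
0110010000000100010
0010010000000100010
position 5 holds 1

1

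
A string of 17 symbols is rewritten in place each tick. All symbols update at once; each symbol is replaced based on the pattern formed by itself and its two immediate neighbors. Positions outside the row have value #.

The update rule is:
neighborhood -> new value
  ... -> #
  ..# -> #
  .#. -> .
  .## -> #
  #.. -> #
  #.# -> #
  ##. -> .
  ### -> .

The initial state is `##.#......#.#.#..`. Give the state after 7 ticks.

....##.####.##.##

..#.######.#.#.##
##.##.....#.#.##.
..##.#####.#.##.#
###.##....#.##.##
...##.####.##.##.
####.##...##.##.#
....##.####.##.##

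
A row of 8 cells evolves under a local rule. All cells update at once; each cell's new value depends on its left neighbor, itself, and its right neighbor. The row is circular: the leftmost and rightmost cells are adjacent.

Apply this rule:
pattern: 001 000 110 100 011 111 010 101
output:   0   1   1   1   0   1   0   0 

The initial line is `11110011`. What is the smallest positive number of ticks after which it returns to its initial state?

8

tick 1: 11111001
tick 2: 11111100
tick 3: 01111110
tick 4: 00111111
tick 5: 10011111
tick 6: 11001111
tick 7: 11100111
tick 8: 11110011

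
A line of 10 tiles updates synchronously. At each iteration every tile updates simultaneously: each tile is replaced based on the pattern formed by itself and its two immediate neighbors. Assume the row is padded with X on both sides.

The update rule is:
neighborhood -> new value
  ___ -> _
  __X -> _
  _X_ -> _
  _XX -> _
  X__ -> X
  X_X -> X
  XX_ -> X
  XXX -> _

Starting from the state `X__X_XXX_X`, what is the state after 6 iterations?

X_XX_XX__X

XX__X__XX_
_XX__X__XX
X_XX__X___
XX_XX__X__
_XX_XX__X_
X_XX_XX__X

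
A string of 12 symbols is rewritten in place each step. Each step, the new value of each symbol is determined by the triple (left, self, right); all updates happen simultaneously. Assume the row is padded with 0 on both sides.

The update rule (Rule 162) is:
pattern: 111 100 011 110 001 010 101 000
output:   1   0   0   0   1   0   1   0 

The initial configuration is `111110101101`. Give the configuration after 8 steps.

100100000000

step 1: 011101010010
step 2: 101010100100
step 3: 010101001000
step 4: 101010010000
step 5: 010100100000
step 6: 101001000000
step 7: 010010000000
step 8: 100100000000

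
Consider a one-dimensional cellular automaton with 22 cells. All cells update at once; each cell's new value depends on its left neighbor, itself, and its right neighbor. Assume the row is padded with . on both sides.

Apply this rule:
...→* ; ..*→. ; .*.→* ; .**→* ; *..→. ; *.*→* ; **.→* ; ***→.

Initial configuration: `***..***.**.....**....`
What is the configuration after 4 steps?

***..***..***.*.**.*.*

step 1: *.*..*.****.***.**.***
step 2: ***..***..***.******.*
step 3: *.*..*.*..*.***....***
step 4: ***..***..***.*.**.*.*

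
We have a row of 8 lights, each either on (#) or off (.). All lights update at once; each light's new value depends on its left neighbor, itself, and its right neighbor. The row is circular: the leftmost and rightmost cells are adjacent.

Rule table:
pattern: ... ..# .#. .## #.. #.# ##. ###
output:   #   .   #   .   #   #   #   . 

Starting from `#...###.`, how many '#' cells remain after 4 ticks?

3

###...##
..###...
#...####
###.....
count of #: 3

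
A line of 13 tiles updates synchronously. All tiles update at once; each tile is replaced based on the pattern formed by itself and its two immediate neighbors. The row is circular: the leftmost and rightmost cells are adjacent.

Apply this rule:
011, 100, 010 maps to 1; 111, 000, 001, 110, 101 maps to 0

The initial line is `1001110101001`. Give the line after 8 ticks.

0101010101001

0101000101101
0101100101001
0101010101101
0101010101001
0101010101101  (repeats tick 3; period 2)
tick 8: 0101010101001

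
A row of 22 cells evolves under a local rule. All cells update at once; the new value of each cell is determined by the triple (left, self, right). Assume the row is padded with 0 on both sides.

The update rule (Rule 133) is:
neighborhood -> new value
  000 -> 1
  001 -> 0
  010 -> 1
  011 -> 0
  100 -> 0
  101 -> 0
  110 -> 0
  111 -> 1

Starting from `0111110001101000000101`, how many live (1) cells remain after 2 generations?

10

0011100100001011110101
1001000101101001100101
count of 1: 10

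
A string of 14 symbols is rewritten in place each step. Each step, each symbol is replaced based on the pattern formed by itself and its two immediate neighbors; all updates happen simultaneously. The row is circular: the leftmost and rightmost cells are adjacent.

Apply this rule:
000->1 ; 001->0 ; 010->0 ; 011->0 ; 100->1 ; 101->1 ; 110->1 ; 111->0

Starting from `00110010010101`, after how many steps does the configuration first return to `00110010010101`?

14

10011001001010
01001100100101
10100110010010
01010011001001
10101001100100
01010100110010
00101010011001
10010101001100
01001010100110
00100101010011
10010010101001
11001001010100
01100100101010
00110010010101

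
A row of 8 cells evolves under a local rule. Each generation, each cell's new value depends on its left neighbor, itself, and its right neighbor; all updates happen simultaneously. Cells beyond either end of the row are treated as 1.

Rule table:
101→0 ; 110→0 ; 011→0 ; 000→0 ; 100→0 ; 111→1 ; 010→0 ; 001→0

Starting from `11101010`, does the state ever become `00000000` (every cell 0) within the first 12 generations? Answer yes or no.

yes

11000000
10000000
00000000
all cells are 0 at generation 3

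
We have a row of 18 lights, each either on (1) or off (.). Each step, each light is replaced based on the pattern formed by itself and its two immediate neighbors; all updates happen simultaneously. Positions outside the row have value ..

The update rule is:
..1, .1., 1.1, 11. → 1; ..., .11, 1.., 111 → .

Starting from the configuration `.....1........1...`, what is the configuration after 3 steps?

..1111.....1111...

....11.......11...
...1.1......1.1...
..1111.....1111...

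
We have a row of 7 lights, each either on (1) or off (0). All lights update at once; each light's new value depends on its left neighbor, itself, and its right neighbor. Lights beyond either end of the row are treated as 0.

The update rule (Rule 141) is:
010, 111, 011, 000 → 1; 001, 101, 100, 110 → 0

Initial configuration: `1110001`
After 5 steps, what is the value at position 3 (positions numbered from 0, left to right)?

0

1100101
1000101
1010101
1010101  (fixed point — unchanged through step 5)
position 3 holds 0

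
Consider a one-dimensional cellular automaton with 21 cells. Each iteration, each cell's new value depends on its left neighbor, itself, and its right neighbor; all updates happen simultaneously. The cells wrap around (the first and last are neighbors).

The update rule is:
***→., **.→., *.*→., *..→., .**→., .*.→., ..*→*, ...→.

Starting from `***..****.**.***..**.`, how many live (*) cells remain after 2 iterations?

2

....*............*...
...*............*....
count of *: 2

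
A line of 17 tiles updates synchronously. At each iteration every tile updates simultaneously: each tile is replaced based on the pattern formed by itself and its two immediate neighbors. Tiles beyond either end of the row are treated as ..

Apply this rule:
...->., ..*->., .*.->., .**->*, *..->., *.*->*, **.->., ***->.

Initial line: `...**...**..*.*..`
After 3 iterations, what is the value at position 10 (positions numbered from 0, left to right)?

iteration 1: ...*....*....*...
iteration 2: .................
iteration 3: .................
position 10 holds .

.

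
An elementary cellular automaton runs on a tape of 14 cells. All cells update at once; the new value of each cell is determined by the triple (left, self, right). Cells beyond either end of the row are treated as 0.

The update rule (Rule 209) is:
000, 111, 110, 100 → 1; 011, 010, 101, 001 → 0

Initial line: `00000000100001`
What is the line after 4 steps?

10011111110011

11111110011100
01111111001111
00111111100111
10011111110011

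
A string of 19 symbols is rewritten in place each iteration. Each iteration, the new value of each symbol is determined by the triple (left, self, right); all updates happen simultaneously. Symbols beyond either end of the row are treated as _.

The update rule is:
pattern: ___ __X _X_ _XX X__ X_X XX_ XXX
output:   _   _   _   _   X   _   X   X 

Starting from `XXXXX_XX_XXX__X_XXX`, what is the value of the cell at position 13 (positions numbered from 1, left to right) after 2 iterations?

X

_XXXX__X__XXX____XX
__XXXX__X__XXX____X
position 13 holds X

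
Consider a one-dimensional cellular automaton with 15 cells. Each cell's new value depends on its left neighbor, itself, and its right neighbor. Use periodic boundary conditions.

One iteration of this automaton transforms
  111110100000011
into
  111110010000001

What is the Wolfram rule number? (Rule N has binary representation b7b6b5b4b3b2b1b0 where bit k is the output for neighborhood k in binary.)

208

position 0: 111 → 1  (bit 7 = 1)
position 4: 110 → 1  (bit 6 = 1)
position 5: 101 → 0  (bit 5 = 0)
position 7: 100 → 1  (bit 4 = 1)
position 13: 011 → 0  (bit 3 = 0)
position 6: 010 → 0  (bit 2 = 0)
position 12: 001 → 0  (bit 1 = 0)
position 8: 000 → 0  (bit 0 = 0)
bits b7..b0 = 11010000 = 208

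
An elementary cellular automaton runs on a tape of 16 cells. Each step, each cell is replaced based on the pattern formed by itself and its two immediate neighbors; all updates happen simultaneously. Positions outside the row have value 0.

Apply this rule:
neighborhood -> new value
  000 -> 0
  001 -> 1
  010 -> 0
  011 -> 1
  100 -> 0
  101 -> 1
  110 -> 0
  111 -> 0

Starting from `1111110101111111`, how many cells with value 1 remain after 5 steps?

3

1000001011000000
0000010110000000
0000101100000000
0001011000000000
0010110000000000
count of 1: 3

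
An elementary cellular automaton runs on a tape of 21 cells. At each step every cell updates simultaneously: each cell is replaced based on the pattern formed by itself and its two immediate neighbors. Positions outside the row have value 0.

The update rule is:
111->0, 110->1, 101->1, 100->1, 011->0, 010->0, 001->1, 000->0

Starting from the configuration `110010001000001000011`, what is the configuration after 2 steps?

100110101010101011010

step 1: 011101010100010100101
step 2: 100110101010101011010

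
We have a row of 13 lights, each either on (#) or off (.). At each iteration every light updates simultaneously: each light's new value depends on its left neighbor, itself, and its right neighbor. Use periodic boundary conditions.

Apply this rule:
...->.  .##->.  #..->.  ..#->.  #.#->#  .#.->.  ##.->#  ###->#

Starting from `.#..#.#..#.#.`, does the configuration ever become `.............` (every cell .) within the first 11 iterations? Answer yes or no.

yes

iteration 1: .....#....#..
iteration 2: .............
all cells are . at iteration 2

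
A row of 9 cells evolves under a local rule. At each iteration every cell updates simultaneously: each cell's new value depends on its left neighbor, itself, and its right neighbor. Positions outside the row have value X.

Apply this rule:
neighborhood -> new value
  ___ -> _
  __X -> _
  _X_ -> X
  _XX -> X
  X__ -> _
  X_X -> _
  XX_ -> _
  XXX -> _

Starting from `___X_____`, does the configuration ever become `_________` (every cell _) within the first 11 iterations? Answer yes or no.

iteration 1: ___X_____  (fixed point — unchanged through iteration 11)
iteration 11 is ___X_____, still not uniform _

no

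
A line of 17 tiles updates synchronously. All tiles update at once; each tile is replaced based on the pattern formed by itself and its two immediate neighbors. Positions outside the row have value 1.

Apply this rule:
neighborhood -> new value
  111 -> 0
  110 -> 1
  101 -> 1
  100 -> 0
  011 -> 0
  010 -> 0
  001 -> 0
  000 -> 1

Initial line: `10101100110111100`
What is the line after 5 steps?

01101000010111000

step 1: 11010100011000100
step 2: 01101001001010000
step 3: 10110000000100110
step 4: 11010111110000011
step 5: 01101000010111000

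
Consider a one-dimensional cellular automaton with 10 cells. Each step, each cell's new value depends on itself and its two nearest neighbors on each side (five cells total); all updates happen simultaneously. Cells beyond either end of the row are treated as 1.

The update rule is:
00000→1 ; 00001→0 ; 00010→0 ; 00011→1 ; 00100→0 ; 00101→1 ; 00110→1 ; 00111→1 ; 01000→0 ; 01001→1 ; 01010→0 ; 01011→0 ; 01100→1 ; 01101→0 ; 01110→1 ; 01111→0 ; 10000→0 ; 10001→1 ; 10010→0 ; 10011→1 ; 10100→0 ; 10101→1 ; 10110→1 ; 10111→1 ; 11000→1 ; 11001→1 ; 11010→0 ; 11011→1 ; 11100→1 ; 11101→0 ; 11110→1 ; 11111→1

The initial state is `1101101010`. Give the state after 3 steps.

1101001010

1011001010
0111101010
1101001010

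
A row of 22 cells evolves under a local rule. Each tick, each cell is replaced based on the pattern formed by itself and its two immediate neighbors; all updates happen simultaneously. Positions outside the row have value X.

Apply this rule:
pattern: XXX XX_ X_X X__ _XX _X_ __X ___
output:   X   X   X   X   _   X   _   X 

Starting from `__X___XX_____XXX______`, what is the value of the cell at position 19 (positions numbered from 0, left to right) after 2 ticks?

X

X_XXX__XXXXX__XXXXXXX_
XX_XXX__XXXXX__XXXXXXX
position 19 holds X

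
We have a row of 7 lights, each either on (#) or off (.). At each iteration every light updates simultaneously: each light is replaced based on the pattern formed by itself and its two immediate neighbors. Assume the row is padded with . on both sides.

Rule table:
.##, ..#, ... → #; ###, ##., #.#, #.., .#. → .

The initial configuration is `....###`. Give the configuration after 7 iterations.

#####..
#.....#
..####.
###....
#...###
..###..
###...#

###...#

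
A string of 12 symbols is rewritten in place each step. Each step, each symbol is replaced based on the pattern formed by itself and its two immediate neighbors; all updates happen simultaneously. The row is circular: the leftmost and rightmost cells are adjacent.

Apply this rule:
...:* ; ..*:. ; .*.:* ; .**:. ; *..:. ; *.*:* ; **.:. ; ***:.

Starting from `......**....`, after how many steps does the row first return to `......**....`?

*****....***
......**....

2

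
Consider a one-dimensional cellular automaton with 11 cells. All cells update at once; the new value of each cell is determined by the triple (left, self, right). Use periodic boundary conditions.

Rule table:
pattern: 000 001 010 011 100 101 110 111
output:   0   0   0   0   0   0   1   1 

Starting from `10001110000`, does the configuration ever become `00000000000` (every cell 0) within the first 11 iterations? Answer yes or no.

00000110000
00000010000
00000000000
all cells are 0 at iteration 3

yes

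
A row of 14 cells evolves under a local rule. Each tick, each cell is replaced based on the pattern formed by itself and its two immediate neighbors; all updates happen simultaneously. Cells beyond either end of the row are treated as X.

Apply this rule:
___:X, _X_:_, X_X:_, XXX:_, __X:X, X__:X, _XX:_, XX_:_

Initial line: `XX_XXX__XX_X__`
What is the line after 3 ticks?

______XX____XX
XXXXXX__XXXX__
______XX____XX

______XX____XX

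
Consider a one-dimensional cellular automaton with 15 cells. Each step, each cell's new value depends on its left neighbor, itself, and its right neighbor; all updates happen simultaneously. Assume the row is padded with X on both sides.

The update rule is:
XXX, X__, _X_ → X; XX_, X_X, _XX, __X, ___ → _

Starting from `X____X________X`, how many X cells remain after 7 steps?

4

_X___XX________
_XX____X_______
___X___XX______
X__XX____X_____
_X___X___XX____
_XX__XX____X___
___X___X___XX__
count of X: 4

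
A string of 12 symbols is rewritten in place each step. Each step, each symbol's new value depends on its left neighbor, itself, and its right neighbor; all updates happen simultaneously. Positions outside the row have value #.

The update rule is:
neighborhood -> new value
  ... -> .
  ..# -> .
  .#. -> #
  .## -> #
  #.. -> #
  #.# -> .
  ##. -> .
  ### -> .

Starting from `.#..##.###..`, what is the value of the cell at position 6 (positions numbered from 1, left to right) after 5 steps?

.##.#..#..#.
.#..##.##.#.
.##.#..#..#.  (repeats step 1; period 2)
step 5: .##.#..#..#.
position 6 holds .

.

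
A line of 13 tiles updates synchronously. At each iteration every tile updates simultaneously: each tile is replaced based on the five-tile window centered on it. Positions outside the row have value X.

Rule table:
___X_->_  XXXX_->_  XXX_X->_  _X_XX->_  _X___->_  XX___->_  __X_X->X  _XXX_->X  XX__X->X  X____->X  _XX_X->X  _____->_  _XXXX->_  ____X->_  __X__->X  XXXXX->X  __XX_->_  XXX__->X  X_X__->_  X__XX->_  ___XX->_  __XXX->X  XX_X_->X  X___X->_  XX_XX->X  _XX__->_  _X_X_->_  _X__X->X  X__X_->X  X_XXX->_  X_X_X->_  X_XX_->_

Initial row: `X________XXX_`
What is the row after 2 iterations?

X_X______XX_X
_X__X_____XX_

_X__X_____XX_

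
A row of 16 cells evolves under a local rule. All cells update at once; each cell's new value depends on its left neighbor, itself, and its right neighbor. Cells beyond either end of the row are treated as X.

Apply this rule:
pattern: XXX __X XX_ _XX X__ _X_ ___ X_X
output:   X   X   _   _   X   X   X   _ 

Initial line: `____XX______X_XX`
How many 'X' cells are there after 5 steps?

9

XXXX__XXXXXXX__X
XXX_XX_XXXXX_XX_
XX______XXX_____
X_XXXXXX_X_XXXXX
___XXXX__X__XXXX
count of X: 9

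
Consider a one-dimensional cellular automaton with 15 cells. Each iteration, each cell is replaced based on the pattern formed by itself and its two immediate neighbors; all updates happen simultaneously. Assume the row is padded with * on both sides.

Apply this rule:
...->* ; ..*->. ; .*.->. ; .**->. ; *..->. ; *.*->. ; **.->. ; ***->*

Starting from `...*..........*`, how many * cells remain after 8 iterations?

.*...********..
...*..******...
.*.....****..*.
...***..**.....
.*..*......***.
......****..*..
.****..**......
..**......****.
count of *: 6

6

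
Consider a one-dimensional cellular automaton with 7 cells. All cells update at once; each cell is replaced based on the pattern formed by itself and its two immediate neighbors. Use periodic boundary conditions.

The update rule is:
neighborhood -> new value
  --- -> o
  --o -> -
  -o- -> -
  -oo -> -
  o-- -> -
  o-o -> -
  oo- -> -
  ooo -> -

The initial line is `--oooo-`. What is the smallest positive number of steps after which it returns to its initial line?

2

o------
--oooo-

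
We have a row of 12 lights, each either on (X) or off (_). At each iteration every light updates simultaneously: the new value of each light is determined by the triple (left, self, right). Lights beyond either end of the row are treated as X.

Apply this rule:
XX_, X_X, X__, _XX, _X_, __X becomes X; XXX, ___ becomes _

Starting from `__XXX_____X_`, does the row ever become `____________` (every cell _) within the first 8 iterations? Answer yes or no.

XXX_XX___XXX
__XXXXX_XX__
XXX___XXXXXX
__XX_XX_____
XXXXXXXX___X
_______XX_XX
X_____XXXXX_
XX___XX___XX
iteration 8 is XX___XX___XX, still not uniform _

no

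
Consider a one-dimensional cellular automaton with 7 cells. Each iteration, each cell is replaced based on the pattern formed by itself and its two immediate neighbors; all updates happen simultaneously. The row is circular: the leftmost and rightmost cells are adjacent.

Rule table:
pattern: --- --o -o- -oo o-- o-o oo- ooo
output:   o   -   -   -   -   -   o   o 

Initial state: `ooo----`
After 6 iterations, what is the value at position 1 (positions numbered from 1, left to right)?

-

-oo-oo-
--o--o-
o------
--oooo-
o--ooo-
----oo-
position 1 holds -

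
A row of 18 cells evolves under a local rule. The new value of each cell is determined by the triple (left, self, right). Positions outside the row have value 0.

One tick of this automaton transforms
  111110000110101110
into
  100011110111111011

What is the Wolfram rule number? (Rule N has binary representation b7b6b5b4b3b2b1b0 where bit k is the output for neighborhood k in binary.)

125

position 1: 111 → 0  (bit 7 = 0)
position 4: 110 → 1  (bit 6 = 1)
position 11: 101 → 1  (bit 5 = 1)
position 5: 100 → 1  (bit 4 = 1)
position 0: 011 → 1  (bit 3 = 1)
position 12: 010 → 1  (bit 2 = 1)
position 8: 001 → 0  (bit 1 = 0)
position 6: 000 → 1  (bit 0 = 1)
bits b7..b0 = 01111101 = 125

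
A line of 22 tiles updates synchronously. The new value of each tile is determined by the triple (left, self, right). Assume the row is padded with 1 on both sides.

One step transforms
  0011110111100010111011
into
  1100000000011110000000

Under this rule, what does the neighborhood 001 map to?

1

At position 1 the neighborhood is 001; the next row has 1 there.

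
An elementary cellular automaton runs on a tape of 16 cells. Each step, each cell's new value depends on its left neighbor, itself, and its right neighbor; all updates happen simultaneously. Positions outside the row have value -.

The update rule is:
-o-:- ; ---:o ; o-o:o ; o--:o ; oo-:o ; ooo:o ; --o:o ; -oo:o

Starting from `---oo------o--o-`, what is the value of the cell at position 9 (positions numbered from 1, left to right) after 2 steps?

ooooooooooo-oo-o
ooooooooooooooo-
position 9 holds o

o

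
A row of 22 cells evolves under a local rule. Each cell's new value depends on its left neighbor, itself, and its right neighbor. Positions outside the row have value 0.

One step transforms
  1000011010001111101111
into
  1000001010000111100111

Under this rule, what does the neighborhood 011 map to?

0

At position 5 the neighborhood is 011; the next row has 0 there.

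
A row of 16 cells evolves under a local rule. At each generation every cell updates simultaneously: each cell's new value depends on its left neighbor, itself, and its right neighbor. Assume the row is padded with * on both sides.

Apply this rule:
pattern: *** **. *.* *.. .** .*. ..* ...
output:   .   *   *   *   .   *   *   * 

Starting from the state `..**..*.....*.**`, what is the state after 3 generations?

*.***********...

**.***********..
.**..........***
*.***********...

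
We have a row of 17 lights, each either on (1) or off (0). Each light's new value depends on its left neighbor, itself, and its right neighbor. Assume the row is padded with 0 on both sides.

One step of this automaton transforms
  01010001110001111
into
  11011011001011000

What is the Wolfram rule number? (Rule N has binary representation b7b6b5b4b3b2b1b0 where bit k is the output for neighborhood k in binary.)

30

position 8: 111 → 0  (bit 7 = 0)
position 9: 110 → 0  (bit 6 = 0)
position 2: 101 → 0  (bit 5 = 0)
position 4: 100 → 1  (bit 4 = 1)
position 7: 011 → 1  (bit 3 = 1)
position 1: 010 → 1  (bit 2 = 1)
position 0: 001 → 1  (bit 1 = 1)
position 5: 000 → 0  (bit 0 = 0)
bits b7..b0 = 00011110 = 30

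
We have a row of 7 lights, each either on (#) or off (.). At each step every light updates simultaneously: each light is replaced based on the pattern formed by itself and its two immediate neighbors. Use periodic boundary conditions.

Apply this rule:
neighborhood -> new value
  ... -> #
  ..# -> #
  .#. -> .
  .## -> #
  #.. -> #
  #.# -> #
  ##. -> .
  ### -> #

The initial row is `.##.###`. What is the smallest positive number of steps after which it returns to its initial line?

7

##.###.
#.###.#
.###.##
###.##.
##.##.#
#.##.##
.##.###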